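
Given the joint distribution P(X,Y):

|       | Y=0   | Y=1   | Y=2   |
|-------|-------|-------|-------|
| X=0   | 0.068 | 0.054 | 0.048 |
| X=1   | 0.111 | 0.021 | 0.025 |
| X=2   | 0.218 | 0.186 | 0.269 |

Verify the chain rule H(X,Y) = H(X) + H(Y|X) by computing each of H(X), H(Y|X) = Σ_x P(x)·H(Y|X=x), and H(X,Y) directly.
H(X) = 1.2385 bits, H(Y|X) = 1.5050 bits, H(X,Y) = 2.7435 bits

Marginal of X (row sums):
  P(X=0) = 0.068 + 0.054 + 0.048 = 0.170
  P(X=1) = 0.111 + 0.021 + 0.025 = 0.157
  P(X=2) = 0.218 + 0.186 + 0.269 = 0.673
H(X) = -[0.170·log₂(0.170) + 0.157·log₂(0.157) + 0.673·log₂(0.673)]
  = 0.43459 + 0.41937 + 0.38450 = 1.2385 bits

H(Y|X) = Σ_x P(x)·H(Y|X=x):
  X=0: P(X=0) = 0.170, P(Y|X=0) = (2/5, 27/85, 24/85) → H(Y|X=0) = 1.56945
  X=1: P(X=1) = 0.157, P(Y|X=1) = (111/157, 21/157, 25/157) → H(Y|X=1) = 1.16395
  X=2: P(X=2) = 0.673, P(Y|X=2) = (218/673, 186/673, 269/673) → H(Y|X=2) = 1.56835
H(Y|X) = 0.170·1.56945 + 0.157·1.16395 + 0.673·1.56835 = 1.5050 bits

H(X,Y) = -Σ_{x,y} P(x,y) log₂ P(x,y). Per-cell terms -P(x,y)·log₂P(x,y):
  X=0: 0.26373, 0.22739, 0.21028
  X=1: 0.35202, 0.11704, 0.13305
  X=2: 0.47908, 0.45135, 0.50957
Sum of the 9 terms: H(X,Y) = 2.7435 bits

Chain rule check:
  H(X) + H(Y|X) = 1.2385 + 1.5050 = 2.7435 bits
  H(X,Y) = 2.7435 bits
✓ Chain rule verified.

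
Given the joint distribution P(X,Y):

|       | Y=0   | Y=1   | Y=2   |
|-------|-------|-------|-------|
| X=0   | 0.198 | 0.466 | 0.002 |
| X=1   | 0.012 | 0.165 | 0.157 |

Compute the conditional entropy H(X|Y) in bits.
0.6049 bits

H(X|Y) = H(X,Y) - H(Y)

H(X,Y) = -Σ_{x,y} P(x,y) log₂ P(x,y). Per-cell terms -P(x,y)·log₂P(x,y):
  X=0: 0.4626, 0.5133, 0.0179
  X=1: 0.0766, 0.4289, 0.4194
Sum of the 6 terms: H(X,Y) = 1.9187 bits

Marginal of Y (column sums):
  P(Y=0) = 0.198 + 0.012 = 0.210
  P(Y=1) = 0.466 + 0.165 = 0.631
  P(Y=2) = 0.002 + 0.157 = 0.159
H(Y) = -[0.210·log₂(0.210) + 0.631·log₂(0.631) + 0.159·log₂(0.159)]
  = 0.4728 + 0.4192 + 0.4218 = 1.3138 bits

H(X|Y) = H(X,Y) - H(Y) = 1.9187 - 1.3138 = 0.6049 bits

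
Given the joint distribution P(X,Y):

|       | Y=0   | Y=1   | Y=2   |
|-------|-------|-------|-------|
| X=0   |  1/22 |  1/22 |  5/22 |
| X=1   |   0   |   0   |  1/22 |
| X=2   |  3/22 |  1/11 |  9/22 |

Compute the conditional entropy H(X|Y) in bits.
1.1120 bits

H(X|Y) = H(X,Y) - H(Y)

H(X,Y) = -Σ_{x,y} P(x,y) log₂ P(x,y). Per-cell terms -P(x,y)·log₂P(x,y):
  X=0: 0.2027, 0.2027, 0.4858
  X=1: 0.0000, 0.0000, 0.2027
  X=2: 0.3920, 0.3145, 0.5275
  (cells with P = 0 contribute 0)
Sum of the 9 terms: H(X,Y) = 2.3279 bits

Marginal of Y (column sums):
  P(Y=0) = 1/22 + 0 + 3/22 = 2/11
  P(Y=1) = 1/22 + 0 + 1/11 = 3/22
  P(Y=2) = 5/22 + 1/22 + 9/22 = 15/22
H(Y) = -[(2/11)·log₂(2/11) + (3/22)·log₂(3/22) + (15/22)·log₂(15/22)]
  = 0.4472 + 0.3920 + 0.3767 = 1.2159 bits

H(X|Y) = H(X,Y) - H(Y) = 2.3279 - 1.2159 = 1.1120 bits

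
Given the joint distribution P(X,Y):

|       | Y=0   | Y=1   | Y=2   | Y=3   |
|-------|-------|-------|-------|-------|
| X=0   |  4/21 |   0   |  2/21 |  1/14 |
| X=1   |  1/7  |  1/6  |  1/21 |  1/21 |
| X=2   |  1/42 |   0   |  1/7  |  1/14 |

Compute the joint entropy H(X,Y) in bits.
3.1023 bits

H(X,Y) = -Σ_{x,y} P(x,y) log₂ P(x,y). Per-cell terms -P(x,y)·log₂P(x,y):
  X=0: 0.45568, 0.00000, 0.32308, 0.27195
  X=1: 0.40105, 0.43083, 0.20916, 0.20916
  X=2: 0.12839, 0.00000, 0.40105, 0.27195
  (cells with P = 0 contribute 0)
Sum of the 12 terms: H(X,Y) = 3.1023 bits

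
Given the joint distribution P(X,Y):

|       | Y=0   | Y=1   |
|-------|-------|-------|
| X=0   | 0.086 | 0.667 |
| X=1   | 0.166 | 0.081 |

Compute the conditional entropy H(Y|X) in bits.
0.6114 bits

H(Y|X) = H(X,Y) - H(X)

H(X,Y) = -Σ_{x,y} P(x,y) log₂ P(x,y). Per-cell terms -P(x,y)·log₂P(x,y):
  X=0: 0.3044, 0.3897
  X=1: 0.4301, 0.2937
Sum of the 4 terms: H(X,Y) = 1.4179 bits

Marginal of X (row sums):
  P(X=0) = 0.086 + 0.667 = 0.753
  P(X=1) = 0.166 + 0.081 = 0.247
H(X) = -[0.753·log₂(0.753) + 0.247·log₂(0.247)]
  = 0.3082 + 0.4983 = 0.8065 bits

H(Y|X) = H(X,Y) - H(X) = 1.4179 - 0.8065 = 0.6114 bits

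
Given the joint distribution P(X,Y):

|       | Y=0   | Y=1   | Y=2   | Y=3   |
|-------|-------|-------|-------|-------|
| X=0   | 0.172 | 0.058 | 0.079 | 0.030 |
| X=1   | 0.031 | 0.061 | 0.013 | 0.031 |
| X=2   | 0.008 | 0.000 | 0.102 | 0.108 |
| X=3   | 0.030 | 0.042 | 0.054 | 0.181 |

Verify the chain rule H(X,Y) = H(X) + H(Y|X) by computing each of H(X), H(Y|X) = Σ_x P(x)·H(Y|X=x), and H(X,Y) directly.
H(X) = 1.9226 bits, H(Y|X) = 1.5878 bits, H(X,Y) = 3.5104 bits

Marginal of X (row sums):
  P(X=0) = 0.172 + 0.058 + 0.079 + 0.030 = 0.339
  P(X=1) = 0.031 + 0.061 + 0.013 + 0.031 = 0.136
  P(X=2) = 0.008 + 0.000 + 0.102 + 0.108 = 0.218
  P(X=3) = 0.030 + 0.042 + 0.054 + 0.181 = 0.307
H(X) = -[0.339·log₂(0.339) + 0.136·log₂(0.136) + 0.218·log₂(0.218) + 0.307·log₂(0.307)]
  = 0.52906 + 0.39145 + 0.47908 + 0.52303 = 1.9226 bits

H(Y|X) = Σ_x P(x)·H(Y|X=x):
  X=0: P(X=0) = 0.339, P(Y|X=0) = (172/339, 58/339, 79/339, 10/113) → H(Y|X=0) = 1.73173
  X=1: P(X=1) = 0.136, P(Y|X=1) = (31/136, 61/136, 13/136, 31/136) → H(Y|X=1) = 1.81510
  X=2: P(X=2) = 0.218, P(Y|X=2) = (4/109, 0, 51/109, 54/109) → H(Y|X=2) = 1.18967
  X=3: P(X=3) = 0.307, P(Y|X=3) = (30/307, 42/307, 54/307, 181/307) → H(Y|X=3) = 1.61089
H(Y|X) = 0.339·1.73173 + 0.136·1.81510 + 0.218·1.18967 + 0.307·1.61089 = 1.5878 bits

H(X,Y) = -Σ_{x,y} P(x,y) log₂ P(x,y). Per-cell terms -P(x,y)·log₂P(x,y):
  X=0: 0.43680, 0.23825, 0.28930, 0.15177
  X=1: 0.15536, 0.24614, 0.08145, 0.15536
  X=2: 0.05573, 0.00000, 0.33592, 0.34678
  X=3: 0.15177, 0.19209, 0.22739, 0.44633
  (cells with P = 0 contribute 0)
Sum of the 16 terms: H(X,Y) = 3.5104 bits

Chain rule check:
  H(X) + H(Y|X) = 1.9226 + 1.5878 = 3.5104 bits
  H(X,Y) = 3.5104 bits
✓ Chain rule verified.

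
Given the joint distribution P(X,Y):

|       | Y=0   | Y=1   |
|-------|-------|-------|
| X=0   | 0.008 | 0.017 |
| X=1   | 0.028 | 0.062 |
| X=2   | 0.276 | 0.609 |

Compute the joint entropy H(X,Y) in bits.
1.4971 bits

H(X,Y) = -Σ_{x,y} P(x,y) log₂ P(x,y). Per-cell terms -P(x,y)·log₂P(x,y):
  X=0: 0.055726, 0.099931
  X=1: 0.144436, 0.248718
  X=2: 0.512604, 0.435731
Sum of the 6 terms: H(X,Y) = 1.4971 bits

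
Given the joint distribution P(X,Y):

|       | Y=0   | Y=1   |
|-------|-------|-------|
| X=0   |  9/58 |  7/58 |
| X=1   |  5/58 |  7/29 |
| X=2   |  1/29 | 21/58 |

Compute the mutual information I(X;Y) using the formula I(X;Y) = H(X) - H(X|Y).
0.1356 bits

I(X;Y) = H(X) - H(X|Y)

Marginal of X (row sums):
  P(X=0) = 9/58 + 7/58 = 8/29
  P(X=1) = 5/58 + 7/29 = 19/58
  P(X=2) = 1/29 + 21/58 = 23/58
H(X) = -[(8/29)·log₂(8/29) + (19/58)·log₂(19/58) + (23/58)·log₂(23/58)]
  = 0.5125 + 0.5274 + 0.5292 = 1.5691 bits

Marginal of Y (column sums):
  P(Y=0) = 9/58 + 5/58 + 1/29 = 8/29
  P(Y=1) = 7/58 + 7/29 + 21/58 = 21/29
H(X|Y) = Σ_y P(y)·H(X|Y=y):
  Y=0: P(Y=0) = 8/29, P(X|Y=0) = (9/16, 5/16, 1/8) → H(X|Y=0) = 1.3663
  Y=1: P(Y=1) = 21/29, P(X|Y=1) = (1/6, 1/3, 1/2) → H(X|Y=1) = 1.4591
H(X|Y) = (8/29)·1.3663 + (21/29)·1.4591 = 1.4335 bits

I(X;Y) = H(X) - H(X|Y) = 1.5691 - 1.4335 = 0.1356 bits

Cross-check via I(X;Y) = H(X) + H(Y) - H(X,Y): computing H(Y) from the column sums and H(X,Y) from the 6 cells in the same way gives H(Y) = 0.8498 bits and H(X,Y) = 2.2833 bits, so
I(X;Y) = 1.5691 + 0.8498 - 2.2833 = 0.1356 bits ✓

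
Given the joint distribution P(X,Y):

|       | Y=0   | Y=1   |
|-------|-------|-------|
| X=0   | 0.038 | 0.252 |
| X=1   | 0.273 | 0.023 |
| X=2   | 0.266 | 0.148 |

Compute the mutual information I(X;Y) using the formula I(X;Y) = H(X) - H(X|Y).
0.3143 bits

I(X;Y) = H(X) - H(X|Y)

Marginal of X (row sums):
  P(X=0) = 0.038 + 0.252 = 0.290
  P(X=1) = 0.273 + 0.023 = 0.296
  P(X=2) = 0.266 + 0.148 = 0.414
H(X) = -[0.290·log₂(0.290) + 0.296·log₂(0.296) + 0.414·log₂(0.414)]
  = 0.5179 + 0.5199 + 0.5267 = 1.5645 bits

Marginal of Y (column sums):
  P(Y=0) = 0.038 + 0.273 + 0.266 = 0.577
  P(Y=1) = 0.252 + 0.023 + 0.148 = 0.423
H(X|Y) = Σ_y P(y)·H(X|Y=y):
  Y=0: P(Y=0) = 0.577, P(X|Y=0) = (38/577, 273/577, 266/577) → H(X|Y=0) = 1.2843
  Y=1: P(Y=1) = 0.423, P(X|Y=1) = (28/47, 23/423, 148/423) → H(X|Y=1) = 1.2037
H(X|Y) = 0.577·1.2843 + 0.423·1.2037 = 1.2502 bits

I(X;Y) = H(X) - H(X|Y) = 1.5645 - 1.2502 = 0.3143 bits

Cross-check via I(X;Y) = H(X) + H(Y) - H(X,Y): computing H(Y) from the column sums and H(X,Y) from the 6 cells in the same way gives H(Y) = 0.9828 bits and H(X,Y) = 2.2330 bits, so
I(X;Y) = 1.5645 + 0.9828 - 2.2330 = 0.3143 bits ✓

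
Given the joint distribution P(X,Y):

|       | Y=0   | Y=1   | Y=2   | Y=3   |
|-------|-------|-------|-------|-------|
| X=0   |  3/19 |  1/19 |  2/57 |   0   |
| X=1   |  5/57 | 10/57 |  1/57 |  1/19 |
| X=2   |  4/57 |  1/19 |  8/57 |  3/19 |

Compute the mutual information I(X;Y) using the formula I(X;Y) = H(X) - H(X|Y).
0.3235 bits

I(X;Y) = H(X) - H(X|Y)

Marginal of X (row sums):
  P(X=0) = 3/19 + 1/19 + 2/57 + 0 = 14/57
  P(X=1) = 5/57 + 10/57 + 1/57 + 1/19 = 1/3
  P(X=2) = 4/57 + 1/19 + 8/57 + 3/19 = 8/19
H(X) = -[(14/57)·log₂(14/57) + (1/3)·log₂(1/3) + (8/19)·log₂(8/19)]
  = 0.4974998 + 0.5283208 + 0.5254432 = 1.5512638 bits

Marginal of Y (column sums):
  P(Y=0) = 3/19 + 5/57 + 4/57 = 6/19
  P(Y=1) = 1/19 + 10/57 + 1/19 = 16/57
  P(Y=2) = 2/57 + 1/57 + 8/57 = 11/57
  P(Y=3) = 0 + 1/19 + 3/19 = 4/19
H(X|Y) = Σ_y P(y)·H(X|Y=y):
  Y=0: P(Y=0) = 6/19, P(X|Y=0) = (1/2, 5/18, 2/9) → H(X|Y=0) = 1.4955380
  Y=1: P(Y=1) = 16/57, P(X|Y=1) = (3/16, 5/8, 3/16) → H(X|Y=1) = 1.3294340
  Y=2: P(Y=2) = 11/57, P(X|Y=2) = (2/11, 1/11, 8/11) → H(X|Y=2) = 1.0957953
  Y=3: P(Y=3) = 4/19, P(X|Y=3) = (0, 1/4, 3/4) → H(X|Y=3) = 0.8112781
H(X|Y) = (6/19)·1.4955380 + (16/57)·1.3294340 + (11/57)·1.0957953 + (4/19)·0.8112781 = 1.2277143 bits

I(X;Y) = H(X) - H(X|Y) = 1.5512638 - 1.2277143 = 0.3235 bits

Cross-check via I(X;Y) = H(X) + H(Y) - H(X,Y): computing H(Y) from the column sums and H(X,Y) from the 12 cells in the same way gives H(Y) = 1.9709260 bits and H(X,Y) = 3.1986403 bits, so
I(X;Y) = 1.5512638 + 1.9709260 - 3.1986403 = 0.3235 bits ✓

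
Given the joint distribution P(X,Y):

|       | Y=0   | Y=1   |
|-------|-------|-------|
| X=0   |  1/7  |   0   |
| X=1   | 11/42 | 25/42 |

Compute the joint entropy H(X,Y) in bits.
1.3528 bits

H(X,Y) = -Σ_{x,y} P(x,y) log₂ P(x,y). Per-cell terms -P(x,y)·log₂P(x,y):
  X=0: 0.4011, 0.0000
  X=1: 0.5062, 0.4455
  (cells with P = 0 contribute 0)
Sum of the 4 terms: H(X,Y) = 1.3528 bits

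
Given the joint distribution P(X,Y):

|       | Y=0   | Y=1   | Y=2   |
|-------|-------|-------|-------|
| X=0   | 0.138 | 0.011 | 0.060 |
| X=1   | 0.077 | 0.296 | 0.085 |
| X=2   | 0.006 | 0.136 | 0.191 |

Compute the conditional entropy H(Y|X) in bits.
1.1921 bits

H(Y|X) = H(X,Y) - H(X)

H(X,Y) = -Σ_{x,y} P(x,y) log₂ P(x,y). Per-cell terms -P(x,y)·log₂P(x,y):
  X=0: 0.39430186, 0.07156988, 0.24353362
  X=1: 0.28482283, 0.51987395, 0.30229343
  X=2: 0.04428493, 0.39145172, 0.45617589
Sum of the 9 terms: H(X,Y) = 2.7083081 bits

Marginal of X (row sums):
  P(X=0) = 0.138 + 0.011 + 0.060 = 0.209
  P(X=1) = 0.077 + 0.296 + 0.085 = 0.458
  P(X=2) = 0.006 + 0.136 + 0.191 = 0.333
H(X) = -[0.209·log₂(0.209) + 0.458·log₂(0.458) + 0.333·log₂(0.333)]
  = 0.47201086 + 0.51597387 + 0.52827317 = 1.5162579 bits

H(Y|X) = H(X,Y) - H(X) = 2.7083081 - 1.5162579 = 1.1921 bits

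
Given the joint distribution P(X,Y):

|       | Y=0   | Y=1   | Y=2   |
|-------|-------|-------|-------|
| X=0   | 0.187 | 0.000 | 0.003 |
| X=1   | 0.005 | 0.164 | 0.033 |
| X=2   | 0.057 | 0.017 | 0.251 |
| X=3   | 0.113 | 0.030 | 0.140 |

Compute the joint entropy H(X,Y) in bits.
2.8462 bits

H(X,Y) = -Σ_{x,y} P(x,y) log₂ P(x,y). Per-cell terms -P(x,y)·log₂P(x,y):
  X=0: 0.45233, 0.00000, 0.02514
  X=1: 0.03822, 0.42775, 0.16241
  X=2: 0.23557, 0.09993, 0.50055
  X=3: 0.35545, 0.15177, 0.39711
  (cells with P = 0 contribute 0)
Sum of the 12 terms: H(X,Y) = 2.8462 bits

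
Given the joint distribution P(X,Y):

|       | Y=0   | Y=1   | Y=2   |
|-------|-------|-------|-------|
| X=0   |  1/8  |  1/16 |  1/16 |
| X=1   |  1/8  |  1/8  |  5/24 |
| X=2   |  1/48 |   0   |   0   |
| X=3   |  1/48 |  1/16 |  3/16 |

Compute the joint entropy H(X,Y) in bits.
3.0320 bits

H(X,Y) = -Σ_{x,y} P(x,y) log₂ P(x,y). Per-cell terms -P(x,y)·log₂P(x,y):
  X=0: 0.37500, 0.25000, 0.25000
  X=1: 0.37500, 0.37500, 0.47147
  X=2: 0.11635, 0.00000, 0.00000
  X=3: 0.11635, 0.25000, 0.45282
  (cells with P = 0 contribute 0)
Sum of the 12 terms: H(X,Y) = 3.0320 bits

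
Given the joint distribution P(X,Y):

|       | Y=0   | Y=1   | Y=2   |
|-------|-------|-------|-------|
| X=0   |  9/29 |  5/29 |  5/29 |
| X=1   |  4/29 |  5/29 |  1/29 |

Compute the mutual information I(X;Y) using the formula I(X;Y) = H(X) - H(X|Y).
0.0509 bits

I(X;Y) = H(X) - H(X|Y)

Marginal of X (row sums):
  P(X=0) = 9/29 + 5/29 + 5/29 = 19/29
  P(X=1) = 4/29 + 5/29 + 1/29 = 10/29
H(X) = -[(19/29)·log₂(19/29) + (10/29)·log₂(10/29)]
  = 0.3997 + 0.5297 = 0.9294 bits

Marginal of Y (column sums):
  P(Y=0) = 9/29 + 4/29 = 13/29
  P(Y=1) = 5/29 + 5/29 = 10/29
  P(Y=2) = 5/29 + 1/29 = 6/29
H(X|Y) = Σ_y P(y)·H(X|Y=y):
  Y=0: P(Y=0) = 13/29, P(X|Y=0) = (9/13, 4/13) → H(X|Y=0) = 0.8905
  Y=1: P(Y=1) = 10/29, P(X|Y=1) = (1/2, 1/2) → H(X|Y=1) = 1.0000
  Y=2: P(Y=2) = 6/29, P(X|Y=2) = (5/6, 1/6) → H(X|Y=2) = 0.6500
H(X|Y) = (13/29)·0.8905 + (10/29)·1.0000 + (6/29)·0.6500 = 0.8785 bits

I(X;Y) = H(X) - H(X|Y) = 0.9294 - 0.8785 = 0.0509 bits

Cross-check via I(X;Y) = H(X) + H(Y) - H(X,Y): computing H(Y) from the column sums and H(X,Y) from the 6 cells in the same way gives H(Y) = 1.5189 bits and H(X,Y) = 2.3974 bits, so
I(X;Y) = 0.9294 + 1.5189 - 2.3974 = 0.0509 bits ✓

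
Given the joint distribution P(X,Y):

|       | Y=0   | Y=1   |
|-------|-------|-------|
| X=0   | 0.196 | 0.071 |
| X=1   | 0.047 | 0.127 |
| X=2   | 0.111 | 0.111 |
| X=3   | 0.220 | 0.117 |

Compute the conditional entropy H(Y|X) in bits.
0.9055 bits

H(Y|X) = H(X,Y) - H(X)

H(X,Y) = -Σ_{x,y} P(x,y) log₂ P(x,y). Per-cell terms -P(x,y)·log₂P(x,y):
  X=0: 0.460811, 0.270939
  X=1: 0.207326, 0.378092
  X=2: 0.352022, 0.352022
  X=3: 0.480573, 0.362164
Sum of the 8 terms: H(X,Y) = 2.86395 bits

Marginal of X (row sums):
  P(X=0) = 0.196 + 0.071 = 0.267
  P(X=1) = 0.047 + 0.127 = 0.174
  P(X=2) = 0.111 + 0.111 = 0.222
  P(X=3) = 0.220 + 0.117 = 0.337
H(X) = -[0.267·log₂(0.267) + 0.174·log₂(0.174) + 0.222·log₂(0.222) + 0.337·log₂(0.337)]
  = 0.508659 + 0.438974 + 0.482044 + 0.528813 = 1.95849 bits

H(Y|X) = H(X,Y) - H(X) = 2.86395 - 1.95849 = 0.9055 bits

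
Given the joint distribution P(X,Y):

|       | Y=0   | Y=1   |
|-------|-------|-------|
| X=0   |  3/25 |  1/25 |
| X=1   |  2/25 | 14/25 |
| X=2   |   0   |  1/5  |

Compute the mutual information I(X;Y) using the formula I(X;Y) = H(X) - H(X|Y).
0.2442 bits

I(X;Y) = H(X) - H(X|Y)

Marginal of X (row sums):
  P(X=0) = 3/25 + 1/25 = 4/25
  P(X=1) = 2/25 + 14/25 = 16/25
  P(X=2) = 0 + 1/5 = 1/5
H(X) = -[(4/25)·log₂(4/25) + (16/25)·log₂(16/25) + (1/5)·log₂(1/5)]
  = 0.423017 + 0.412068 + 0.464386 = 1.29947 bits

Marginal of Y (column sums):
  P(Y=0) = 3/25 + 2/25 + 0 = 1/5
  P(Y=1) = 1/25 + 14/25 + 1/5 = 4/5
H(X|Y) = Σ_y P(y)·H(X|Y=y):
  Y=0: P(Y=0) = 1/5, P(X|Y=0) = (3/5, 2/5, 0) → H(X|Y=0) = 0.970951
  Y=1: P(Y=1) = 4/5, P(X|Y=1) = (1/20, 7/10, 1/4) → H(X|Y=1) = 1.076298
H(X|Y) = (1/5)·0.970951 + (4/5)·1.076298 = 1.05523 bits

I(X;Y) = H(X) - H(X|Y) = 1.29947 - 1.05523 = 0.2442 bits

Cross-check via I(X;Y) = H(X) + H(Y) - H(X,Y): computing H(Y) from the column sums and H(X,Y) from the 6 cells in the same way gives H(Y) = 0.72193 bits and H(X,Y) = 1.77716 bits, so
I(X;Y) = 1.29947 + 0.72193 - 1.77716 = 0.2442 bits ✓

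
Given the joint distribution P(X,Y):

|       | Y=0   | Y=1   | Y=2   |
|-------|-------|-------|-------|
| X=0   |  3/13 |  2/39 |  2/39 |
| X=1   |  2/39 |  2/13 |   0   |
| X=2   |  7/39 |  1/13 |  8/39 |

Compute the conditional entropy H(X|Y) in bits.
1.2279 bits

H(X|Y) = H(X,Y) - H(Y)

H(X,Y) = -Σ_{x,y} P(x,y) log₂ P(x,y). Per-cell terms -P(x,y)·log₂P(x,y):
  X=0: 0.4881871, 0.2197642, 0.2197642
  X=1: 0.2197642, 0.4154523, 0.0000000
  X=2: 0.4447777, 0.2846492, 0.4688005
  (cells with P = 0 contribute 0)
Sum of the 9 terms: H(X,Y) = 2.761159 bits

Marginal of Y (column sums):
  P(Y=0) = 3/13 + 2/39 + 7/39 = 6/13
  P(Y=1) = 2/39 + 2/13 + 1/13 = 11/39
  P(Y=2) = 2/39 + 0 + 8/39 = 10/39
H(Y) = -[(6/13)·log₂(6/13) + (11/39)·log₂(11/39) + (10/39)·log₂(10/39)]
  = 0.5148356 + 0.5150173 + 0.5034549 = 1.533308 bits

H(X|Y) = H(X,Y) - H(Y) = 2.761159 - 1.533308 = 1.2279 bits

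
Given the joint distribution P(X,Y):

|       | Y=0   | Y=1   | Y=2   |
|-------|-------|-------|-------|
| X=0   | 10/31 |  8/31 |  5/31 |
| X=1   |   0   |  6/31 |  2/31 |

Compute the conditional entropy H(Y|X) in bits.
1.3453 bits

H(Y|X) = H(X,Y) - H(X)

H(X,Y) = -Σ_{x,y} P(x,y) log₂ P(x,y). Per-cell terms -P(x,y)·log₂P(x,y):
  X=0: 0.5265, 0.5043, 0.4246
  X=1: 0.0000, 0.4586, 0.2551
  (cells with P = 0 contribute 0)
Sum of the 6 terms: H(X,Y) = 2.1691 bits

Marginal of X (row sums):
  P(X=0) = 10/31 + 8/31 + 5/31 = 23/31
  P(X=1) = 0 + 6/31 + 2/31 = 8/31
H(X) = -[(23/31)·log₂(23/31) + (8/31)·log₂(8/31)]
  = 0.3195 + 0.5043 = 0.8238 bits

H(Y|X) = H(X,Y) - H(X) = 2.1691 - 0.8238 = 1.3453 bits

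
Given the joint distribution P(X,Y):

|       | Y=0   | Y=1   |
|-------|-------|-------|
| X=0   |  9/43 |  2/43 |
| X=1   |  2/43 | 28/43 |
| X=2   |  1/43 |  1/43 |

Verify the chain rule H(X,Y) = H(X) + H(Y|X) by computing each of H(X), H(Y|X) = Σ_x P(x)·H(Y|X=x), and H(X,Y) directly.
H(X) = 1.0714 bits, H(Y|X) = 0.4680 bits, H(X,Y) = 1.5394 bits

Marginal of X (row sums):
  P(X=0) = 9/43 + 2/43 = 11/43
  P(X=1) = 2/43 + 28/43 = 30/43
  P(X=2) = 1/43 + 1/43 = 2/43
H(X) = -[(11/43)·log₂(11/43) + (30/43)·log₂(30/43) + (2/43)·log₂(2/43)]
  = 0.50314 + 0.36235 + 0.20587 = 1.0714 bits

H(Y|X) = Σ_x P(x)·H(Y|X=x):
  X=0: P(X=0) = 11/43, P(Y|X=0) = (9/11, 2/11) → H(Y|X=0) = 0.68404
  X=1: P(X=1) = 30/43, P(Y|X=1) = (1/15, 14/15) → H(Y|X=1) = 0.35336
  X=2: P(X=2) = 2/43, P(Y|X=2) = (1/2, 1/2) → H(Y|X=2) = 1.00000
H(Y|X) = (11/43)·0.68404 + (30/43)·0.35336 + (2/43)·1.00000 = 0.4680 bits

H(X,Y) = -Σ_{x,y} P(x,y) log₂ P(x,y). Per-cell terms -P(x,y)·log₂P(x,y):
  X=0: 0.47226, 0.20587
  X=1: 0.20587, 0.40301
  X=2: 0.12619, 0.12619
Sum of the 6 terms: H(X,Y) = 1.5394 bits

Chain rule check:
  H(X) + H(Y|X) = 1.0714 + 0.4680 = 1.5394 bits
  H(X,Y) = 1.5394 bits
✓ Chain rule verified.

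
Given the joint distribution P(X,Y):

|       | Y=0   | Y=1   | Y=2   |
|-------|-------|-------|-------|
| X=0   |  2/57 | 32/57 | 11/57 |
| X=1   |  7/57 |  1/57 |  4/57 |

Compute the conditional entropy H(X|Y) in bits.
0.4543 bits

H(X|Y) = H(X,Y) - H(Y)

H(X,Y) = -Σ_{x,y} P(x,y) log₂ P(x,y). Per-cell terms -P(x,y)·log₂P(x,y):
  X=0: 0.1696, 0.4676, 0.4580
  X=1: 0.3716, 0.1023, 0.2690
Sum of the 6 terms: H(X,Y) = 1.8381 bits

Marginal of Y (column sums):
  P(Y=0) = 2/57 + 7/57 = 3/19
  P(Y=1) = 32/57 + 1/57 = 11/19
  P(Y=2) = 11/57 + 4/57 = 5/19
H(Y) = -[(3/19)·log₂(3/19) + (11/19)·log₂(11/19) + (5/19)·log₂(5/19)]
  = 0.4205 + 0.4565 + 0.5068 = 1.3838 bits

H(X|Y) = H(X,Y) - H(Y) = 1.8381 - 1.3838 = 0.4543 bits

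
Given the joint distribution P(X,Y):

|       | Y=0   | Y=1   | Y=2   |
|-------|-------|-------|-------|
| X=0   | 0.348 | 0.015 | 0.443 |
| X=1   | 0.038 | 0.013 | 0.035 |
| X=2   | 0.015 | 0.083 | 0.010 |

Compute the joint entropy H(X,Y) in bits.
2.0265 bits

H(X,Y) = -Σ_{x,y} P(x,y) log₂ P(x,y). Per-cell terms -P(x,y)·log₂P(x,y):
  X=0: 0.5299, 0.0909, 0.5204
  X=1: 0.1793, 0.0814, 0.1693
  X=2: 0.0909, 0.2980, 0.0664
Sum of the 9 terms: H(X,Y) = 2.0265 bits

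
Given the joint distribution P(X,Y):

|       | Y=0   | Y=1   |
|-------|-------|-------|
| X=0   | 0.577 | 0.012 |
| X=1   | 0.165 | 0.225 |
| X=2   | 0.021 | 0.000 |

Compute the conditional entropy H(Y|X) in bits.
0.4679 bits

H(Y|X) = H(X,Y) - H(X)

H(X,Y) = -Σ_{x,y} P(x,y) log₂ P(x,y). Per-cell terms -P(x,y)·log₂P(x,y):
  X=0: 0.4578, 0.0766
  X=1: 0.4289, 0.4842
  X=2: 0.1170, 0.0000
  (cells with P = 0 contribute 0)
Sum of the 6 terms: H(X,Y) = 1.5645 bits

Marginal of X (row sums):
  P(X=0) = 0.577 + 0.012 = 0.589
  P(X=1) = 0.165 + 0.225 = 0.390
  P(X=2) = 0.021 + 0.000 = 0.021
H(X) = -[0.589·log₂(0.589) + 0.390·log₂(0.390) + 0.021·log₂(0.021)]
  = 0.4498 + 0.5298 + 0.1170 = 1.0966 bits

H(Y|X) = H(X,Y) - H(X) = 1.5645 - 1.0966 = 0.4679 bits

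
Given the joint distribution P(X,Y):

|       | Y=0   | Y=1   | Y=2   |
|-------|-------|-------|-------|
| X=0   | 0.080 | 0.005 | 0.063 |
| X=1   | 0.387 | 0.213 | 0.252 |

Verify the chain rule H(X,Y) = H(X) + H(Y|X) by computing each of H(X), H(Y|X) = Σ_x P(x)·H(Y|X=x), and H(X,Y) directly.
H(X) = 0.6048 bits, H(Y|X) = 1.4825 bits, H(X,Y) = 2.0874 bits

Marginal of X (row sums):
  P(X=0) = 0.080 + 0.005 + 0.063 = 0.148
  P(X=1) = 0.387 + 0.213 + 0.252 = 0.852
H(X) = -[0.148·log₂(0.148) + 0.852·log₂(0.852)]
  = 0.40794 + 0.19688 = 0.6048 bits

H(Y|X) = Σ_x P(x)·H(Y|X=x):
  X=0: P(X=0) = 0.148, P(Y|X=0) = (20/37, 5/148, 63/148) → H(Y|X=0) = 1.16937
  X=1: P(X=1) = 0.852, P(Y|X=1) = (129/284, 1/4, 21/71) → H(Y|X=1) = 1.53695
H(Y|X) = 0.148·1.16937 + 0.852·1.53695 = 1.4825 bits

H(X,Y) = -Σ_{x,y} P(x,y) log₂ P(x,y). Per-cell terms -P(x,y)·log₂P(x,y):
  X=0: 0.29151, 0.03822, 0.25128
  X=1: 0.53003, 0.47522, 0.50110
Sum of the 6 terms: H(X,Y) = 2.0874 bits

Chain rule check:
  H(X) + H(Y|X) = 0.6048 + 1.4825 = 2.0873 bits
  H(X,Y) = 2.0874 bits
✓ Chain rule verified (Δ = 0.0001 is 4-dp rounding noise: each of the three values was rounded independently).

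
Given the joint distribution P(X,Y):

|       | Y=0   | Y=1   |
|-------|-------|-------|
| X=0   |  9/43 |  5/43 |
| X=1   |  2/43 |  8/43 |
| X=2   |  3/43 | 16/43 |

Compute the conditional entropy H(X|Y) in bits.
1.3789 bits

H(X|Y) = H(X,Y) - H(Y)

H(X,Y) = -Σ_{x,y} P(x,y) log₂ P(x,y). Per-cell terms -P(x,y)·log₂P(x,y):
  X=0: 0.47225716, 0.36096938
  X=1: 0.20587278, 0.45139809
  X=2: 0.26799783, 0.53070316
Sum of the 6 terms: H(X,Y) = 2.2891984 bits

Marginal of Y (column sums):
  P(Y=0) = 9/43 + 2/43 + 3/43 = 14/43
  P(Y=1) = 5/43 + 8/43 + 16/43 = 29/43
H(Y) = -[(14/43)·log₂(14/43) + (29/43)·log₂(29/43)]
  = 0.52708692 + 0.38326114 = 0.9103481 bits

H(X|Y) = H(X,Y) - H(Y) = 2.2891984 - 0.9103481 = 1.3789 bits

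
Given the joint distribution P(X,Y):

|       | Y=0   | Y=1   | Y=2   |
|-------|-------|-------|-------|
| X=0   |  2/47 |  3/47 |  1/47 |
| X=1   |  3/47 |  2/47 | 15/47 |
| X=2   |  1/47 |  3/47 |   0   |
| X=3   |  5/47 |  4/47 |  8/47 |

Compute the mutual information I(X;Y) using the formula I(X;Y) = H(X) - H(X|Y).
0.2340 bits

I(X;Y) = H(X) - H(X|Y)

Marginal of X (row sums):
  P(X=0) = 2/47 + 3/47 + 1/47 = 6/47
  P(X=1) = 3/47 + 2/47 + 15/47 = 20/47
  P(X=2) = 1/47 + 3/47 + 0 = 4/47
  P(X=3) = 5/47 + 4/47 + 8/47 = 17/47
H(X) = -[(6/47)·log₂(6/47) + (20/47)·log₂(20/47) + (4/47)·log₂(4/47) + (17/47)·log₂(17/47)]
  = 0.3791012 + 0.5245365 + 0.3025182 + 0.5306626 = 1.7368185 bits

Marginal of Y (column sums):
  P(Y=0) = 2/47 + 3/47 + 1/47 + 5/47 = 11/47
  P(Y=1) = 3/47 + 2/47 + 3/47 + 4/47 = 12/47
  P(Y=2) = 1/47 + 15/47 + 0 + 8/47 = 24/47
H(X|Y) = Σ_y P(y)·H(X|Y=y):
  Y=0: P(Y=0) = 11/47, P(X|Y=0) = (2/11, 3/11, 1/11, 5/11) → H(X|Y=0) = 1.7899291
  Y=1: P(Y=1) = 12/47, P(X|Y=1) = (1/4, 1/6, 1/4, 1/3) → H(X|Y=1) = 1.9591479
  Y=2: P(Y=2) = 24/47, P(X|Y=2) = (1/24, 5/8, 0, 1/3) → H(X|Y=2) = 1.1431559
H(X|Y) = (11/47)·1.7899291 + (12/47)·1.9591479 + (24/47)·1.1431559 = 1.5028667 bits

I(X;Y) = H(X) - H(X|Y) = 1.7368185 - 1.5028667 = 0.2340 bits

Cross-check via I(X;Y) = H(X) + H(Y) - H(X,Y): computing H(Y) from the column sums and H(X,Y) from the 12 cells in the same way gives H(Y) = 1.4883676 bits and H(X,Y) = 2.9912343 bits, so
I(X;Y) = 1.7368185 + 1.4883676 - 2.9912343 = 0.2340 bits ✓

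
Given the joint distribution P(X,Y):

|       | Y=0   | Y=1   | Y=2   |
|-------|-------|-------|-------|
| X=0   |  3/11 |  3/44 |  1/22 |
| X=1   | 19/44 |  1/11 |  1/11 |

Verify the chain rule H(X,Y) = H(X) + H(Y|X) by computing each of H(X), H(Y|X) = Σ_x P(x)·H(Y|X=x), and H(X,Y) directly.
H(X) = 0.9624 bits, H(Y|X) = 1.1678 bits, H(X,Y) = 2.1302 bits

Marginal of X (row sums):
  P(X=0) = 3/11 + 3/44 + 1/22 = 17/44
  P(X=1) = 19/44 + 1/11 + 1/11 = 27/44
H(X) = -[(17/44)·log₂(17/44) + (27/44)·log₂(27/44)]
  = 0.5301 + 0.4323 = 0.9624 bits

H(Y|X) = Σ_x P(x)·H(Y|X=x):
  X=0: P(X=0) = 17/44, P(Y|X=0) = (12/17, 3/17, 2/17) → H(Y|X=0) = 1.1596
  X=1: P(X=1) = 27/44, P(Y|X=1) = (19/27, 4/27, 4/27) → H(Y|X=1) = 1.1730
H(Y|X) = (17/44)·1.1596 + (27/44)·1.1730 = 1.1678 bits

H(X,Y) = -Σ_{x,y} P(x,y) log₂ P(x,y). Per-cell terms -P(x,y)·log₂P(x,y):
  X=0: 0.5112, 0.2642, 0.2027
  X=1: 0.5231, 0.3145, 0.3145
Sum of the 6 terms: H(X,Y) = 2.1302 bits

Chain rule check:
  H(X) + H(Y|X) = 0.9624 + 1.1678 = 2.1302 bits
  H(X,Y) = 2.1302 bits
✓ Chain rule verified.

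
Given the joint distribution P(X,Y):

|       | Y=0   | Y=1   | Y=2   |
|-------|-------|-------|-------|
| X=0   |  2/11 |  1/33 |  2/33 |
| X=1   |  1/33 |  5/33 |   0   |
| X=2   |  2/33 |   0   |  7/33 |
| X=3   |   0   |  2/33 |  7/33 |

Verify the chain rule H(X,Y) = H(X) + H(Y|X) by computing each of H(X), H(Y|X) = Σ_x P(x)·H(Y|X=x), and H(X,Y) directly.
H(X) = 1.9808 bits, H(Y|X) = 0.8690 bits, H(X,Y) = 2.8498 bits

Marginal of X (row sums):
  P(X=0) = 2/11 + 1/33 + 2/33 = 3/11
  P(X=1) = 1/33 + 5/33 + 0 = 2/11
  P(X=2) = 2/33 + 0 + 7/33 = 3/11
  P(X=3) = 0 + 2/33 + 7/33 = 3/11
H(X) = -[(3/11)·log₂(3/11) + (2/11)·log₂(2/11) + (3/11)·log₂(3/11) + (3/11)·log₂(3/11)]
  = 0.511219 + 0.447169 + 0.511219 + 0.511219 = 1.9808 bits

H(Y|X) = Σ_x P(x)·H(Y|X=x):
  X=0: P(X=0) = 3/11, P(Y|X=0) = (2/3, 1/9, 2/9) → H(Y|X=0) = 1.224394
  X=1: P(X=1) = 2/11, P(Y|X=1) = (1/6, 5/6, 0) → H(Y|X=1) = 0.650022
  X=2: P(X=2) = 3/11, P(Y|X=2) = (2/9, 0, 7/9) → H(Y|X=2) = 0.764205
  X=3: P(X=3) = 3/11, P(Y|X=3) = (0, 2/9, 7/9) → H(Y|X=3) = 0.764205
H(Y|X) = (3/11)·1.224394 + (2/11)·0.650022 + (3/11)·0.764205 + (3/11)·0.764205 = 0.8690 bits

H(X,Y) = -Σ_{x,y} P(x,y) log₂ P(x,y). Per-cell terms -P(x,y)·log₂P(x,y):
  X=0: 0.447169, 0.152860, 0.245115
  X=1: 0.152860, 0.412495, 0.000000
  X=2: 0.245115, 0.000000, 0.474523
  X=3: 0.000000, 0.245115, 0.474523
  (cells with P = 0 contribute 0)
Sum of the 12 terms: H(X,Y) = 2.8498 bits

Chain rule check:
  H(X) + H(Y|X) = 1.9808 + 0.8690 = 2.8498 bits
  H(X,Y) = 2.8498 bits
✓ Chain rule verified.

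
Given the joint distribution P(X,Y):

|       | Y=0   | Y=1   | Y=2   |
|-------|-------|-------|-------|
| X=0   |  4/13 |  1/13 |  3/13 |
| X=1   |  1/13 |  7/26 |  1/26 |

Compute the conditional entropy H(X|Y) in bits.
0.7015 bits

H(X|Y) = H(X,Y) - H(Y)

H(X,Y) = -Σ_{x,y} P(x,y) log₂ P(x,y). Per-cell terms -P(x,y)·log₂P(x,y):
  X=0: 0.52321, 0.28465, 0.48819
  X=1: 0.28465, 0.50968, 0.18079
Sum of the 6 terms: H(X,Y) = 2.2712 bits

Marginal of Y (column sums):
  P(Y=0) = 4/13 + 1/13 = 5/13
  P(Y=1) = 1/13 + 7/26 = 9/26
  P(Y=2) = 3/13 + 1/26 = 7/26
H(Y) = -[(5/13)·log₂(5/13) + (9/26)·log₂(9/26) + (7/26)·log₂(7/26)]
  = 0.53020 + 0.52979 + 0.50968 = 1.5697 bits

H(X|Y) = H(X,Y) - H(Y) = 2.2712 - 1.5697 = 0.7015 bits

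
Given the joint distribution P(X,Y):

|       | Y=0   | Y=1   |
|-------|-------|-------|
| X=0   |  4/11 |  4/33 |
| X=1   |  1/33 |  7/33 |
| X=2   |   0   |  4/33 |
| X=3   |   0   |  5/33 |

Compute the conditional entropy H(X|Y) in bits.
1.3413 bits

H(X|Y) = H(X,Y) - H(Y)

H(X,Y) = -Σ_{x,y} P(x,y) log₂ P(x,y). Per-cell terms -P(x,y)·log₂P(x,y):
  X=0: 0.5307, 0.3690
  X=1: 0.1529, 0.4745
  X=2: 0.0000, 0.3690
  X=3: 0.0000, 0.4125
  (cells with P = 0 contribute 0)
Sum of the 8 terms: H(X,Y) = 2.3086 bits

Marginal of Y (column sums):
  P(Y=0) = 4/11 + 1/33 + 0 + 0 = 13/33
  P(Y=1) = 4/33 + 7/33 + 4/33 + 5/33 = 20/33
H(Y) = -[(13/33)·log₂(13/33) + (20/33)·log₂(20/33)]
  = 0.5294 + 0.4379 = 0.9673 bits

H(X|Y) = H(X,Y) - H(Y) = 2.3086 - 0.9673 = 1.3413 bits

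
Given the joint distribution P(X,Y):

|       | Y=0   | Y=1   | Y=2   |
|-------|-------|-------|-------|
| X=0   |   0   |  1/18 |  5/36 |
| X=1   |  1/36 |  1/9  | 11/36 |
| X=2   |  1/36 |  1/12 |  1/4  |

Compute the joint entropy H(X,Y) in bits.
2.5880 bits

H(X,Y) = -Σ_{x,y} P(x,y) log₂ P(x,y). Per-cell terms -P(x,y)·log₂P(x,y):
  X=0: 0.000000, 0.231663, 0.395555
  X=1: 0.143609, 0.352214, 0.522651
  X=2: 0.143609, 0.298747, 0.500000
  (cells with P = 0 contribute 0)
Sum of the 9 terms: H(X,Y) = 2.5880 bits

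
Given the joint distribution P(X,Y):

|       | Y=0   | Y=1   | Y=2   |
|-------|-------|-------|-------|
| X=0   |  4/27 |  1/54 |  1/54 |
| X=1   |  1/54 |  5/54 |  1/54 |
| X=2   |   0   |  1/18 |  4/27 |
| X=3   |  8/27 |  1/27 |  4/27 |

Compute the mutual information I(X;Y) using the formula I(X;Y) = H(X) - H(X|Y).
0.4219 bits

I(X;Y) = H(X) - H(X|Y)

Marginal of X (row sums):
  P(X=0) = 4/27 + 1/54 + 1/54 = 5/27
  P(X=1) = 1/54 + 5/54 + 1/54 = 7/54
  P(X=2) = 0 + 1/18 + 4/27 = 11/54
  P(X=3) = 8/27 + 1/27 + 4/27 = 13/27
H(X) = -[(5/27)·log₂(5/27) + (7/54)·log₂(7/54) + (11/54)·log₂(11/54) + (13/27)·log₂(13/27)]
  = 0.4505 + 0.3821 + 0.4676 + 0.5077 = 1.8079 bits

Marginal of Y (column sums):
  P(Y=0) = 4/27 + 1/54 + 0 + 8/27 = 25/54
  P(Y=1) = 1/54 + 5/54 + 1/18 + 1/27 = 11/54
  P(Y=2) = 1/54 + 1/54 + 4/27 + 4/27 = 1/3
H(X|Y) = Σ_y P(y)·H(X|Y=y):
  Y=0: P(Y=0) = 25/54, P(X|Y=0) = (8/25, 1/25, 0, 16/25) → H(X|Y=0) = 1.1239
  Y=1: P(Y=1) = 11/54, P(X|Y=1) = (1/11, 5/11, 3/11, 2/11) → H(X|Y=1) = 1.7899
  Y=2: P(Y=2) = 1/3, P(X|Y=2) = (1/18, 1/18, 4/9, 4/9) → H(X|Y=2) = 1.5033
H(X|Y) = (25/54)·1.1239 + (11/54)·1.7899 + (1/3)·1.5033 = 1.3860 bits

I(X;Y) = H(X) - H(X|Y) = 1.8079 - 1.3860 = 0.4219 bits

Cross-check via I(X;Y) = H(X) + H(Y) - H(X,Y): computing H(Y) from the column sums and H(X,Y) from the 12 cells in the same way gives H(Y) = 1.5103 bits and H(X,Y) = 2.8963 bits, so
I(X;Y) = 1.8079 + 1.5103 - 2.8963 = 0.4219 bits ✓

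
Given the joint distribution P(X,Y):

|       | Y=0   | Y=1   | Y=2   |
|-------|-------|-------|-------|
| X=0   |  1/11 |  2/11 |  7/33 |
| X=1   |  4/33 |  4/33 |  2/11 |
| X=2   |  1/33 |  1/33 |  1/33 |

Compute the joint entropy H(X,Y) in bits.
2.8800 bits

H(X,Y) = -Σ_{x,y} P(x,y) log₂ P(x,y). Per-cell terms -P(x,y)·log₂P(x,y):
  X=0: 0.31449, 0.44717, 0.47452
  X=1: 0.36902, 0.36902, 0.44717
  X=2: 0.15286, 0.15286, 0.15286
Sum of the 9 terms: H(X,Y) = 2.8800 bits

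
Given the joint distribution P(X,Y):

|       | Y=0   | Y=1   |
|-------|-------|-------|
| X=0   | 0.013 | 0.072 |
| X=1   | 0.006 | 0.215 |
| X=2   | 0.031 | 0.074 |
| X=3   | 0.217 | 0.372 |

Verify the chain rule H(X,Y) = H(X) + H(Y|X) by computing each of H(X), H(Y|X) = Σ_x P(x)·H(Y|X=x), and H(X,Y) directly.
H(X) = 1.5748 bits, H(Y|X) = 0.7434 bits, H(X,Y) = 2.3182 bits

Marginal of X (row sums):
  P(X=0) = 0.013 + 0.072 = 0.085
  P(X=1) = 0.006 + 0.215 = 0.221
  P(X=2) = 0.031 + 0.074 = 0.105
  P(X=3) = 0.217 + 0.372 = 0.589
H(X) = -[0.085·log₂(0.085) + 0.221·log₂(0.221) + 0.105·log₂(0.105) + 0.589·log₂(0.589)]
  = 0.3023 + 0.4813 + 0.3414 + 0.4498 = 1.5748 bits

H(Y|X) = Σ_x P(x)·H(Y|X=x):
  X=0: P(X=0) = 0.085, P(Y|X=0) = (13/85, 72/85) → H(Y|X=0) = 0.6172
  X=1: P(X=1) = 0.221, P(Y|X=1) = (6/221, 215/221) → H(Y|X=1) = 0.1799
  X=2: P(X=2) = 0.105, P(Y|X=2) = (31/105, 74/105) → H(Y|X=2) = 0.8754
  X=3: P(X=3) = 0.589, P(Y|X=3) = (7/19, 12/19) → H(Y|X=3) = 0.9495
H(Y|X) = 0.085·0.6172 + 0.221·0.1799 + 0.105·0.8754 + 0.589·0.9495 = 0.7434 bits

H(X,Y) = -Σ_{x,y} P(x,y) log₂ P(x,y). Per-cell terms -P(x,y)·log₂P(x,y):
  X=0: 0.0814, 0.2733
  X=1: 0.0443, 0.4768
  X=2: 0.1554, 0.2780
  X=3: 0.4783, 0.5307
Sum of the 8 terms: H(X,Y) = 2.3182 bits

Chain rule check:
  H(X) + H(Y|X) = 1.5748 + 0.7434 = 2.3182 bits
  H(X,Y) = 2.3182 bits
✓ Chain rule verified.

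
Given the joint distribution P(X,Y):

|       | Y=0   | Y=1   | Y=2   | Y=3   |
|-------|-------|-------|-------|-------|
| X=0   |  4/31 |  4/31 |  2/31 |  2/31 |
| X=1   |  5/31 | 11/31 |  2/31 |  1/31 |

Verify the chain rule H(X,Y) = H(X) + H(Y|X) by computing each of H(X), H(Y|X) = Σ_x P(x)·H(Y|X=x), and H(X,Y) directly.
H(X) = 0.9629 bits, H(Y|X) = 1.6796 bits, H(X,Y) = 2.6425 bits

Marginal of X (row sums):
  P(X=0) = 4/31 + 4/31 + 2/31 + 2/31 = 12/31
  P(X=1) = 5/31 + 11/31 + 2/31 + 1/31 = 19/31
H(X) = -[(12/31)·log₂(12/31) + (19/31)·log₂(19/31)]
  = 0.5300 + 0.4329 = 0.9629 bits

H(Y|X) = Σ_x P(x)·H(Y|X=x):
  X=0: P(X=0) = 12/31, P(Y|X=0) = (1/3, 1/3, 1/6, 1/6) → H(Y|X=0) = 1.9183
  X=1: P(X=1) = 19/31, P(Y|X=1) = (5/19, 11/19, 2/19, 1/19) → H(Y|X=1) = 1.5288
H(Y|X) = (12/31)·1.9183 + (19/31)·1.5288 = 1.6796 bits

H(X,Y) = -Σ_{x,y} P(x,y) log₂ P(x,y). Per-cell terms -P(x,y)·log₂P(x,y):
  X=0: 0.3812, 0.3812, 0.2551, 0.2551
  X=1: 0.4246, 0.5304, 0.2551, 0.1598
Sum of the 8 terms: H(X,Y) = 2.6425 bits

Chain rule check:
  H(X) + H(Y|X) = 0.9629 + 1.6796 = 2.6425 bits
  H(X,Y) = 2.6425 bits
✓ Chain rule verified.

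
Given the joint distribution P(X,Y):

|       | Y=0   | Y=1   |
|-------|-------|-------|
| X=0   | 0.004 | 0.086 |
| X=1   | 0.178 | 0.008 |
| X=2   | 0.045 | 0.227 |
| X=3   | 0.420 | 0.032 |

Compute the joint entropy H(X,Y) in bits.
2.2067 bits

H(X,Y) = -Σ_{x,y} P(x,y) log₂ P(x,y). Per-cell terms -P(x,y)·log₂P(x,y):
  X=0: 0.03186, 0.30440
  X=1: 0.44323, 0.05573
  X=2: 0.20133, 0.48561
  X=3: 0.52565, 0.15891
Sum of the 8 terms: H(X,Y) = 2.2067 bits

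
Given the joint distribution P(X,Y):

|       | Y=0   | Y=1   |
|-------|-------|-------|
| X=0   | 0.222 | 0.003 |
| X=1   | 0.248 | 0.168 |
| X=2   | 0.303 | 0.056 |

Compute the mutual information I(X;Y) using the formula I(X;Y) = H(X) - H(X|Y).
0.1207 bits

I(X;Y) = H(X) - H(X|Y)

Marginal of X (row sums):
  P(X=0) = 0.222 + 0.003 = 0.225
  P(X=1) = 0.248 + 0.168 = 0.416
  P(X=2) = 0.303 + 0.056 = 0.359
H(X) = -[0.225·log₂(0.225) + 0.416·log₂(0.416) + 0.359·log₂(0.359)]
  = 0.4842 + 0.5264 + 0.5306 = 1.5412 bits

Marginal of Y (column sums):
  P(Y=0) = 0.222 + 0.248 + 0.303 = 0.773
  P(Y=1) = 0.003 + 0.168 + 0.056 = 0.227
H(X|Y) = Σ_y P(y)·H(X|Y=y):
  Y=0: P(Y=0) = 0.773, P(X|Y=0) = (222/773, 248/773, 303/773) → H(X|Y=0) = 1.5727
  Y=1: P(Y=1) = 0.227, P(X|Y=1) = (3/227, 168/227, 56/227) → H(X|Y=1) = 0.9020
H(X|Y) = 0.773·1.5727 + 0.227·0.9020 = 1.4205 bits

I(X;Y) = H(X) - H(X|Y) = 1.5412 - 1.4205 = 0.1207 bits

Cross-check via I(X;Y) = H(X) + H(Y) - H(X,Y): computing H(Y) from the column sums and H(X,Y) from the 6 cells in the same way gives H(Y) = 0.7727 bits and H(X,Y) = 2.1932 bits, so
I(X;Y) = 1.5412 + 0.7727 - 2.1932 = 0.1207 bits ✓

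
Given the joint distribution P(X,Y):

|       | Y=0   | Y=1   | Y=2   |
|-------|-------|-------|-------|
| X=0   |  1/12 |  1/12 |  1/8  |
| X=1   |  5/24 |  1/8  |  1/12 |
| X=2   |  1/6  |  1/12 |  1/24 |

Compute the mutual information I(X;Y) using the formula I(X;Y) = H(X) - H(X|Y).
0.0592 bits

I(X;Y) = H(X) - H(X|Y)

Marginal of X (row sums):
  P(X=0) = 1/12 + 1/12 + 1/8 = 7/24
  P(X=1) = 5/24 + 1/8 + 1/12 = 5/12
  P(X=2) = 1/6 + 1/12 + 1/24 = 7/24
H(X) = -[(7/24)·log₂(7/24) + (5/12)·log₂(5/12) + (7/24)·log₂(7/24)]
  = 0.51847 + 0.52626 + 0.51847 = 1.5632 bits

Marginal of Y (column sums):
  P(Y=0) = 1/12 + 5/24 + 1/6 = 11/24
  P(Y=1) = 1/12 + 1/8 + 1/12 = 7/24
  P(Y=2) = 1/8 + 1/12 + 1/24 = 1/4
H(X|Y) = Σ_y P(y)·H(X|Y=y):
  Y=0: P(Y=0) = 11/24, P(X|Y=0) = (2/11, 5/11, 4/11) → H(X|Y=0) = 1.49492
  Y=1: P(Y=1) = 7/24, P(X|Y=1) = (2/7, 3/7, 2/7) → H(X|Y=1) = 1.55666
  Y=2: P(Y=2) = 1/4, P(X|Y=2) = (1/2, 1/3, 1/6) → H(X|Y=2) = 1.45915
H(X|Y) = (11/24)·1.49492 + (7/24)·1.55666 + (1/4)·1.45915 = 1.5040 bits

I(X;Y) = H(X) - H(X|Y) = 1.5632 - 1.5040 = 0.0592 bits

Cross-check via I(X;Y) = H(X) + H(Y) - H(X,Y): computing H(Y) from the column sums and H(X,Y) from the 9 cells in the same way gives H(Y) = 1.5343 bits and H(X,Y) = 3.0383 bits, so
I(X;Y) = 1.5632 + 1.5343 - 3.0383 = 0.0592 bits ✓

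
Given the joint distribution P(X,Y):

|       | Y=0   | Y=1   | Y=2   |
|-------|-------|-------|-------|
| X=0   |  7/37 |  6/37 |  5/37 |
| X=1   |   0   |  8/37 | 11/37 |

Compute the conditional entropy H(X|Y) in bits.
0.7603 bits

H(X|Y) = H(X,Y) - H(Y)

H(X,Y) = -Σ_{x,y} P(x,y) log₂ P(x,y). Per-cell terms -P(x,y)·log₂P(x,y):
  X=0: 0.45445, 0.42559, 0.39021
  X=1: 0.00000, 0.47772, 0.52028
  (cells with P = 0 contribute 0)
Sum of the 6 terms: H(X,Y) = 2.26825 bits

Marginal of Y (column sums):
  P(Y=0) = 7/37 + 0 = 7/37
  P(Y=1) = 6/37 + 8/37 = 14/37
  P(Y=2) = 5/37 + 11/37 = 16/37
H(Y) = -[(7/37)·log₂(7/37) + (14/37)·log₂(14/37) + (16/37)·log₂(16/37)]
  = 0.45445 + 0.53052 + 0.52301 = 1.50798 bits

H(X|Y) = H(X,Y) - H(Y) = 2.26825 - 1.50798 = 0.7603 bits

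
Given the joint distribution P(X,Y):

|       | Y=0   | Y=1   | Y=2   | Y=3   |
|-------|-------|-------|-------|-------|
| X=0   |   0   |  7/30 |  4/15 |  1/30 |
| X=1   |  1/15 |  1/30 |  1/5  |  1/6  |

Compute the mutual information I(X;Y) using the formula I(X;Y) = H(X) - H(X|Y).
0.2621 bits

I(X;Y) = H(X) - H(X|Y)

Marginal of X (row sums):
  P(X=0) = 0 + 7/30 + 4/15 + 1/30 = 8/15
  P(X=1) = 1/15 + 1/30 + 1/5 + 1/6 = 7/15
H(X) = -[(8/15)·log₂(8/15) + (7/15)·log₂(7/15)]
  = 0.4837 + 0.5131 = 0.9968 bits

Marginal of Y (column sums):
  P(Y=0) = 0 + 1/15 = 1/15
  P(Y=1) = 7/30 + 1/30 = 4/15
  P(Y=2) = 4/15 + 1/5 = 7/15
  P(Y=3) = 1/30 + 1/6 = 1/5
H(X|Y) = Σ_y P(y)·H(X|Y=y):
  Y=0: P(Y=0) = 1/15, P(X|Y=0) = (0, 1) → H(X|Y=0) = 0.0000
  Y=1: P(Y=1) = 4/15, P(X|Y=1) = (7/8, 1/8) → H(X|Y=1) = 0.5436
  Y=2: P(Y=2) = 7/15, P(X|Y=2) = (4/7, 3/7) → H(X|Y=2) = 0.9852
  Y=3: P(Y=3) = 1/5, P(X|Y=3) = (1/6, 5/6) → H(X|Y=3) = 0.6500
H(X|Y) = (1/15)·0.0000 + (4/15)·0.5436 + (7/15)·0.9852 + (1/5)·0.6500 = 0.7347 bits

I(X;Y) = H(X) - H(X|Y) = 0.9968 - 0.7347 = 0.2621 bits

Cross-check via I(X;Y) = H(X) + H(Y) - H(X,Y): computing H(Y) from the column sums and H(X,Y) from the 8 cells in the same way gives H(Y) = 1.7465 bits and H(X,Y) = 2.4812 bits, so
I(X;Y) = 0.9968 + 1.7465 - 2.4812 = 0.2621 bits ✓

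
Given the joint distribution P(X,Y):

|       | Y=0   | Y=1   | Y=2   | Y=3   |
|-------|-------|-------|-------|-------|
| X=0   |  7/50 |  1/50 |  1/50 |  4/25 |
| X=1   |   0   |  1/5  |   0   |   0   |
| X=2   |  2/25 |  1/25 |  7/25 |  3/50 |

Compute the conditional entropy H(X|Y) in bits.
0.7578 bits

H(X|Y) = H(X,Y) - H(Y)

H(X,Y) = -Σ_{x,y} P(x,y) log₂ P(x,y). Per-cell terms -P(x,y)·log₂P(x,y):
  X=0: 0.39711, 0.11288, 0.11288, 0.42302
  X=1: 0.00000, 0.46439, 0.00000, 0.00000
  X=2: 0.29151, 0.18575, 0.51422, 0.24353
  (cells with P = 0 contribute 0)
Sum of the 12 terms: H(X,Y) = 2.7453 bits

Marginal of Y (column sums):
  P(Y=0) = 7/50 + 0 + 2/25 = 11/50
  P(Y=1) = 1/50 + 1/5 + 1/25 = 13/50
  P(Y=2) = 1/50 + 0 + 7/25 = 3/10
  P(Y=3) = 4/25 + 0 + 3/50 = 11/50
H(Y) = -[(11/50)·log₂(11/50) + (13/50)·log₂(13/50) + (3/10)·log₂(3/10) + (11/50)·log₂(11/50)]
  = 0.48057 + 0.50529 + 0.52109 + 0.48057 = 1.9875 bits

H(X|Y) = H(X,Y) - H(Y) = 2.7453 - 1.9875 = 0.7578 bits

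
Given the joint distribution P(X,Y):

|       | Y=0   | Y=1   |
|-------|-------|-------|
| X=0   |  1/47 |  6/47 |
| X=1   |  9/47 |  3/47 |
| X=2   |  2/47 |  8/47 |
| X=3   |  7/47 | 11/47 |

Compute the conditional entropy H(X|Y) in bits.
1.7621 bits

H(X|Y) = H(X,Y) - H(Y)

H(X,Y) = -Σ_{x,y} P(x,y) log₂ P(x,y). Per-cell terms -P(x,y)·log₂P(x,y):
  X=0: 0.1182, 0.3791
  X=1: 0.4566, 0.2534
  X=2: 0.1938, 0.4348
  X=3: 0.4092, 0.4904
Sum of the 8 terms: H(X,Y) = 2.7355 bits

Marginal of Y (column sums):
  P(Y=0) = 1/47 + 9/47 + 2/47 + 7/47 = 19/47
  P(Y=1) = 6/47 + 3/47 + 8/47 + 11/47 = 28/47
H(Y) = -[(19/47)·log₂(19/47) + (28/47)·log₂(28/47)]
  = 0.5282 + 0.4452 = 0.9734 bits

H(X|Y) = H(X,Y) - H(Y) = 2.7355 - 0.9734 = 1.7621 bits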